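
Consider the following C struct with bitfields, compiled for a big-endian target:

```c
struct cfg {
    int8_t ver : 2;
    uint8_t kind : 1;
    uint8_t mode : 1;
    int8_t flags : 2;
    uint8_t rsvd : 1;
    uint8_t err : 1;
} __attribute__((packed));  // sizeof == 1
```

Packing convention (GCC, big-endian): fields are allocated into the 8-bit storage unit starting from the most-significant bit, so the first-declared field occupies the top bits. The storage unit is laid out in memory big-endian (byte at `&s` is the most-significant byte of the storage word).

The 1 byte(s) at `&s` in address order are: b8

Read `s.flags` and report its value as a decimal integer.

[0]=0xb8 (big-endian) → word 0xb8
ver:2 @ bit 6 → (0xb8>>6)&0x3 = 0x2
kind:1 @ bit 5 → (0xb8>>5)&0x1 = 0x1
mode:1 @ bit 4 → (0xb8>>4)&0x1 = 0x1
flags:2 @ bit 2 → (0xb8>>2)&0x3 = 0x2  ←
rsvd:1 @ bit 1 → (0xb8>>1)&0x1 = 0x0
err:1 @ bit 0 → (0xb8>>0)&0x1 = 0x0
flags signed 2b, MSB=1: 2 - 4 = -2

-2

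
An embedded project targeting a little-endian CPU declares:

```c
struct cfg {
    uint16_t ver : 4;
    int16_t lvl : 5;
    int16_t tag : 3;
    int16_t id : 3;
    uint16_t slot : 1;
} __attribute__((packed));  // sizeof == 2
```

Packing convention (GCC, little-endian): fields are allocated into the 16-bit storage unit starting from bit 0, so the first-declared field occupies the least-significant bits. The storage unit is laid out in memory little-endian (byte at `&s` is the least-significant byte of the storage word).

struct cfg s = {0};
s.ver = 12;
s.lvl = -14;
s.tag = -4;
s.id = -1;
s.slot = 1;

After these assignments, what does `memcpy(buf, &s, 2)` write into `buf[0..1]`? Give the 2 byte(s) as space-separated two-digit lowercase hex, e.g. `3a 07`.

ver (4b) val=12 bits=0xc at bit 0: 0x000c
lvl (5b) val=-14 bits=0x12 at bit 4: 0x012c
tag (3b) val=-4 bits=0x4 at bit 9: 0x092c
id (3b) val=-1 bits=0x7 at bit 12: 0x792c
slot (1b) val=1 bits=0x1 at bit 15: 0xf92c
word = 0xf92c → little-endian bytes:
  [0]=0x2c  [1]=0xf9

2c f9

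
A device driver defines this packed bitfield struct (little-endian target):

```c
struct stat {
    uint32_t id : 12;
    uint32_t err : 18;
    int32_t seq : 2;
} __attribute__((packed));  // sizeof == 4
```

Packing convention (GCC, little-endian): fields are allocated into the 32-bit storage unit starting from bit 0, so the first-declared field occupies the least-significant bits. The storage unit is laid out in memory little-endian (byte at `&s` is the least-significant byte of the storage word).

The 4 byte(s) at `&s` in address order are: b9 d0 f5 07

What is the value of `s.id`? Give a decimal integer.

[0]=0xb9 [1]=0xd0 [2]=0xf5 [3]=0x07 (little-endian) → word 0x07f5d0b9
id [0+:12] = (word>>0) & 0xfff = 185  ←
err [12+:18] = (word>>12) & 0x3ffff = 32605
seq [30+:2] = (word>>30) & 0x3 = 0

185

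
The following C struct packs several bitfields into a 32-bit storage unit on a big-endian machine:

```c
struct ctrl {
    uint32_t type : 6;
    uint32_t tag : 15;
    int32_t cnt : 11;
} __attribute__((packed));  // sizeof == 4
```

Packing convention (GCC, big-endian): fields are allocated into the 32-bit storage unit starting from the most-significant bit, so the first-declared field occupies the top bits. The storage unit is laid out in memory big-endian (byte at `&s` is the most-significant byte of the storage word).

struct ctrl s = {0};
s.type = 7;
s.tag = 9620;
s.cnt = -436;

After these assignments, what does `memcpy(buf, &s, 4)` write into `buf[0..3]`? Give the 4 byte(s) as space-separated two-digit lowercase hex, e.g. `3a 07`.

type:6 = 7 → 0x7 << 26 → word 0x1c000000
tag:15 = 9620 → 0x2594 << 11 → word 0x1d2ca000
cnt:11 = -436 → 0x64c << 0 → word 0x1d2ca64c
word = 0x1d2ca64c → big-endian bytes:
  [0]=0x1d  [1]=0x2c  [2]=0xa6  [3]=0x4c

1d 2c a6 4c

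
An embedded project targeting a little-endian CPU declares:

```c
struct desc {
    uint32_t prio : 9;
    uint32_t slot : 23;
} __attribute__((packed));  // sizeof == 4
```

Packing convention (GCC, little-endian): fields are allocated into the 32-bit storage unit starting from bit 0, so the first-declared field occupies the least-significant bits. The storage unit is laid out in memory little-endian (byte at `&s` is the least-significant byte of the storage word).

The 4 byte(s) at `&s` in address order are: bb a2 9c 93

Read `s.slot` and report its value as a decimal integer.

[0]=0xbb [1]=0xa2 [2]=0x9c [3]=0x93 (little-endian) → word 0x939ca2bb
prio:9 @ bit 0 → (0x939ca2bb>>0)&0x1ff = 0xbb
slot:23 @ bit 9 → (0x939ca2bb>>9)&0x7fffff = 0x49ce51  ←

4836945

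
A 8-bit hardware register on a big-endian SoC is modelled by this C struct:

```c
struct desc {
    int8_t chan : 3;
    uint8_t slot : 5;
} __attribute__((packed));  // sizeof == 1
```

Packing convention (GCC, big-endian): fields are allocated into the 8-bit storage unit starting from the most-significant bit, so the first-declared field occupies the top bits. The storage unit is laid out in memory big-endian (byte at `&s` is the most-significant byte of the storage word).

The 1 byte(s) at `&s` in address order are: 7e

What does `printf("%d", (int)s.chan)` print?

3

[0]=0x7e (big-endian) → word 0x7e
chan:3 @ bit 5 → (0x7e>>5)&0x7 = 0x3  ←
slot:5 @ bit 0 → (0x7e>>0)&0x1f = 0x1e
chan signed 3b, MSB=0: value = 3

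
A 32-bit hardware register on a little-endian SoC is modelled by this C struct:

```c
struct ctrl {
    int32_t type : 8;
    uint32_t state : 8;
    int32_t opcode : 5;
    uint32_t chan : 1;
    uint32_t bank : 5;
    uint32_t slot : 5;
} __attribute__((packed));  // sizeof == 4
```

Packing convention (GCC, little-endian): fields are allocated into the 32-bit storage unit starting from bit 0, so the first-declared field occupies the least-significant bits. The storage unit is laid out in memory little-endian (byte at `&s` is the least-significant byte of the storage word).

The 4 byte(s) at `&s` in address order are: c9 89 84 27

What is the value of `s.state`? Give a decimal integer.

[0]=0xc9 [1]=0x89 [2]=0x84 [3]=0x27 (little-endian) → word 0x278489c9
type [0+:8] = (word>>0) & 0xff = 201
state [8+:8] = (word>>8) & 0xff = 137  ←
opcode [16+:5] = (word>>16) & 0x1f = 4
chan [21+:1] = (word>>21) & 0x1 = 0
bank [22+:5] = (word>>22) & 0x1f = 30
slot [27+:5] = (word>>27) & 0x1f = 4

137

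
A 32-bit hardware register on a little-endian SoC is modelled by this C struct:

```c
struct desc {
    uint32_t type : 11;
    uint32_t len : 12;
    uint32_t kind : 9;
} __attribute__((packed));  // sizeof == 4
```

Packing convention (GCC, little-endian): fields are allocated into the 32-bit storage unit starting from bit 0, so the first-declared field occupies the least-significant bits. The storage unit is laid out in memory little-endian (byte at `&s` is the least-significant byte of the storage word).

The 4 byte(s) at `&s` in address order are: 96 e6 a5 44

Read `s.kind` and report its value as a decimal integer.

137

[0]=0x96 [1]=0xe6 [2]=0xa5 [3]=0x44 (little-endian) → word 0x44a5e696
type:11 @ bit 0 → (0x44a5e696>>0)&0x7ff = 0x696
len:12 @ bit 11 → (0x44a5e696>>11)&0xfff = 0x4bc
kind:9 @ bit 23 → (0x44a5e696>>23)&0x1ff = 0x89  ←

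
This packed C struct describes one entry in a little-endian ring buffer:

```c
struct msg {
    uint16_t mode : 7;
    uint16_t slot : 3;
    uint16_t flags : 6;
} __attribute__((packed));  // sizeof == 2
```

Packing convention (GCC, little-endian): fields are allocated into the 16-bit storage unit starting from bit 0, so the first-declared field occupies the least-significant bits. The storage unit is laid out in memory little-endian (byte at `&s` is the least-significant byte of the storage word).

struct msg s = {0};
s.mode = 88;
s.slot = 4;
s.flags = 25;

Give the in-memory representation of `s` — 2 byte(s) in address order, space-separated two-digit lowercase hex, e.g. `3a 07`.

mode:7 = 88 → 0x58 << 0 → word 0x0058
slot:3 = 4 → 0x4 << 7 → word 0x0258
flags:6 = 25 → 0x19 << 10 → word 0x6658
word = 0x6658 → little-endian bytes:
  [0]=0x58  [1]=0x66

58 66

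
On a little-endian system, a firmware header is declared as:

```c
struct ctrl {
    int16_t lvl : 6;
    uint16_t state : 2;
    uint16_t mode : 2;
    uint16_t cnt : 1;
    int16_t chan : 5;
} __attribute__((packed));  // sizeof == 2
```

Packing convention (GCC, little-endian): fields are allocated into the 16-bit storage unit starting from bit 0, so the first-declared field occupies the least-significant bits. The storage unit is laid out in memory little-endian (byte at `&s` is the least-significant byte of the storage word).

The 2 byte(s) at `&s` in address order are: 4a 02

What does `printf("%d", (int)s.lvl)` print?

[0]=0x4a [1]=0x02 (little-endian) → word 0x024a
lvl [0+:6] = (word>>0) & 0x3f = 10  ←
state [6+:2] = (word>>6) & 0x3 = 1
mode [8+:2] = (word>>8) & 0x3 = 2
cnt [10+:1] = (word>>10) & 0x1 = 0
chan [11+:5] = (word>>11) & 0x1f = 0
lvl signed 6b, MSB=0: value = 10

10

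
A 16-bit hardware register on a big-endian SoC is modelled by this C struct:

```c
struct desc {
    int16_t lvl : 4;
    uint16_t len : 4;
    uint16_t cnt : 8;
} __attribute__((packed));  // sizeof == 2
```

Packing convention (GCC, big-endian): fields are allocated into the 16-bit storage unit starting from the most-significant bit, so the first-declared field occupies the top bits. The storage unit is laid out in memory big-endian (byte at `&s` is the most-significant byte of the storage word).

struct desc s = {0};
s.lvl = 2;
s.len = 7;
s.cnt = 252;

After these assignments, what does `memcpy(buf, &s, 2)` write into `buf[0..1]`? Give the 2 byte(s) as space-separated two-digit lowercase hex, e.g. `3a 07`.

lvl (4b) val=2 bits=0x2 at bit 12: 0x2000
len (4b) val=7 bits=0x7 at bit 8: 0x2700
cnt (8b) val=252 bits=0xfc at bit 0: 0x27fc
word = 0x27fc → big-endian bytes:
  [0]=0x27  [1]=0xfc

27 fc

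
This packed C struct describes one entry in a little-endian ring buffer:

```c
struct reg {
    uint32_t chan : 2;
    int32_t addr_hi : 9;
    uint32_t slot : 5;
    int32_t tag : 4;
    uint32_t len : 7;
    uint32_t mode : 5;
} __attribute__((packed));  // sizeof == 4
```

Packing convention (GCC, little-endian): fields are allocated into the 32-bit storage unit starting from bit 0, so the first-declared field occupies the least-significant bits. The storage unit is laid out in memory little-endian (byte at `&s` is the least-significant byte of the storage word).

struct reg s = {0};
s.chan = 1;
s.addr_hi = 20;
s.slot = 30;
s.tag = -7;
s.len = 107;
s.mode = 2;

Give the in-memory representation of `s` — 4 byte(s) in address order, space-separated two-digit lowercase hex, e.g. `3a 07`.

51 f0 b9 16

chan (2b) val=1 bits=0x1 at bit 0: 0x00000001
addr_hi (9b) val=20 bits=0x14 at bit 2: 0x00000051
slot (5b) val=30 bits=0x1e at bit 11: 0x0000f051
tag (4b) val=-7 bits=0x9 at bit 16: 0x0009f051
len (7b) val=107 bits=0x6b at bit 20: 0x06b9f051
mode (5b) val=2 bits=0x2 at bit 27: 0x16b9f051
word = 0x16b9f051 → little-endian bytes:
  [0]=0x51  [1]=0xf0  [2]=0xb9  [3]=0x16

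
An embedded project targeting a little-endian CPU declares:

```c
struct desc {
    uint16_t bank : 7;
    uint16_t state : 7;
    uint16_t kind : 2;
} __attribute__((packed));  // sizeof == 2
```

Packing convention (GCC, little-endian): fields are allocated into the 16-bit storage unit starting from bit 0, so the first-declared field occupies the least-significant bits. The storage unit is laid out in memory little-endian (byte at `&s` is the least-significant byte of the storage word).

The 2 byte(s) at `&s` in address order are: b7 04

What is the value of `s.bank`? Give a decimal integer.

[0]=0xb7 [1]=0x04 (little-endian) → word 0x04b7
bank [0+:7] = (word>>0) & 0x7f = 55  ←
state [7+:7] = (word>>7) & 0x7f = 9
kind [14+:2] = (word>>14) & 0x3 = 0

55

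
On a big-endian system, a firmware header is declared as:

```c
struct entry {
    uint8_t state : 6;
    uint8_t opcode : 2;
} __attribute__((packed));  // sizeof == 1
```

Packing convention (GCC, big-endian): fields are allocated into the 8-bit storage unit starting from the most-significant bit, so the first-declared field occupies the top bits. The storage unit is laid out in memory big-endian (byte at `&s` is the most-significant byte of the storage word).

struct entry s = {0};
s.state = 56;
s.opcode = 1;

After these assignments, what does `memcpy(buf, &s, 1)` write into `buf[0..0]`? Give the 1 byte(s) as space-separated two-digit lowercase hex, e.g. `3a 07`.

e1

state (6b) val=56 bits=0x38 at bit 2: 0xe0
opcode (2b) val=1 bits=0x1 at bit 0: 0xe1
word = 0xe1 → big-endian bytes:
  [0]=0xe1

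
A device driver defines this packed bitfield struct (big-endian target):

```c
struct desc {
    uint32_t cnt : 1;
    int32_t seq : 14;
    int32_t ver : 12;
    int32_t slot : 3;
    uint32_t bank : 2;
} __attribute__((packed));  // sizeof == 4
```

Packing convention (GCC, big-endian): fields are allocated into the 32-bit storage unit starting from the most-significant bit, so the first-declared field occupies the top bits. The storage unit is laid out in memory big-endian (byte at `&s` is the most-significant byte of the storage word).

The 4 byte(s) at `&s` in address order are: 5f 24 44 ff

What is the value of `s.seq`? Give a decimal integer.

[0]=0x5f [1]=0x24 [2]=0x44 [3]=0xff (big-endian) → word 0x5f2444ff
cnt:1 @ bit 31 → (0x5f2444ff>>31)&0x1 = 0x0
seq:14 @ bit 17 → (0x5f2444ff>>17)&0x3fff = 0x2f92  ←
ver:12 @ bit 5 → (0x5f2444ff>>5)&0xfff = 0x227
slot:3 @ bit 2 → (0x5f2444ff>>2)&0x7 = 0x7
bank:2 @ bit 0 → (0x5f2444ff>>0)&0x3 = 0x3
seq signed 14b, MSB=1: 12178 - 16384 = -4206

-4206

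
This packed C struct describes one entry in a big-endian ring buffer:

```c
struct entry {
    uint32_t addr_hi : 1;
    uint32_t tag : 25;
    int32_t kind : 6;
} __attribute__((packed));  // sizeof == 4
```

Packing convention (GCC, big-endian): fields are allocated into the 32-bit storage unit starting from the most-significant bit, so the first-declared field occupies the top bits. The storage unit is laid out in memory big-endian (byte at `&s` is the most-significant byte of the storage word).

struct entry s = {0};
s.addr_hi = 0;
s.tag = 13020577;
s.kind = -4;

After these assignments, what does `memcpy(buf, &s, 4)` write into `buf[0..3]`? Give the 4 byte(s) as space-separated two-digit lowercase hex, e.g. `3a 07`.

addr_hi (1b) val=0 bits=0x0 at bit 31: 0x00000000
tag (25b) val=13020577 bits=0xc6ada1 at bit 6: 0x31ab6840
kind (6b) val=-4 bits=0x3c at bit 0: 0x31ab687c
word = 0x31ab687c → big-endian bytes:
  [0]=0x31  [1]=0xab  [2]=0x68  [3]=0x7c

31 ab 68 7c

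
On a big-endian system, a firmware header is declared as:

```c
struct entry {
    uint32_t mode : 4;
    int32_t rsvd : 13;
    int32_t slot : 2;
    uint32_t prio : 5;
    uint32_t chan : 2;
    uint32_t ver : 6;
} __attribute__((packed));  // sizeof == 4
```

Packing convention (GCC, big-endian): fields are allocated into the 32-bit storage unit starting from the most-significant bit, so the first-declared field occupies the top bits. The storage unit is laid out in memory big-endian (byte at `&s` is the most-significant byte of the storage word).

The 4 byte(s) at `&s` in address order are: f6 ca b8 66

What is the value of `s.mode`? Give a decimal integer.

15

[0]=0xf6 [1]=0xca [2]=0xb8 [3]=0x66 (big-endian) → word 0xf6cab866
mode:4 @ bit 28 → (0xf6cab866>>28)&0xf = 0xf  ←
rsvd:13 @ bit 15 → (0xf6cab866>>15)&0x1fff = 0xd95
slot:2 @ bit 13 → (0xf6cab866>>13)&0x3 = 0x1
prio:5 @ bit 8 → (0xf6cab866>>8)&0x1f = 0x18
chan:2 @ bit 6 → (0xf6cab866>>6)&0x3 = 0x1
ver:6 @ bit 0 → (0xf6cab866>>0)&0x3f = 0x26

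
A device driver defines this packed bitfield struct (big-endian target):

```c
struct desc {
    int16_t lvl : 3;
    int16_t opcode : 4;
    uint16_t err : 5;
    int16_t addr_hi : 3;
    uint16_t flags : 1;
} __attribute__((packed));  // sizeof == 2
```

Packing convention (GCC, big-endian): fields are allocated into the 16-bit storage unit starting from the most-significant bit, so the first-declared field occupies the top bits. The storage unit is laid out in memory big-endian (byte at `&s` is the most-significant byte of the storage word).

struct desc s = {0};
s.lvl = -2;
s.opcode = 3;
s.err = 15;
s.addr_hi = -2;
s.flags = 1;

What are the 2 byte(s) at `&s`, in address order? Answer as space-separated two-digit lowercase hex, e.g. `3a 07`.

c6 fd

lvl:3 = -2 → 0x6 << 13 → word 0xc000
opcode:4 = 3 → 0x3 << 9 → word 0xc600
err:5 = 15 → 0xf << 4 → word 0xc6f0
addr_hi:3 = -2 → 0x6 << 1 → word 0xc6fc
flags:1 = 1 → 0x1 << 0 → word 0xc6fd
word = 0xc6fd → big-endian bytes:
  [0]=0xc6  [1]=0xfd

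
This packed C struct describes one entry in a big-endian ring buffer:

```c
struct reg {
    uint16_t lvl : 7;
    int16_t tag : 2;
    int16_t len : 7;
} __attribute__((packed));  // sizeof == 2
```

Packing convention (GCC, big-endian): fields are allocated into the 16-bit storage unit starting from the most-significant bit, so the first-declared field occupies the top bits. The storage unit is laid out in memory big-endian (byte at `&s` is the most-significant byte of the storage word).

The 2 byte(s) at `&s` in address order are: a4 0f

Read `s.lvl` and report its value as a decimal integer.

82

[0]=0xa4 [1]=0x0f (big-endian) → word 0xa40f
lvl [9+:7] = (word>>9) & 0x7f = 82  ←
tag [7+:2] = (word>>7) & 0x3 = 0
len [0+:7] = (word>>0) & 0x7f = 15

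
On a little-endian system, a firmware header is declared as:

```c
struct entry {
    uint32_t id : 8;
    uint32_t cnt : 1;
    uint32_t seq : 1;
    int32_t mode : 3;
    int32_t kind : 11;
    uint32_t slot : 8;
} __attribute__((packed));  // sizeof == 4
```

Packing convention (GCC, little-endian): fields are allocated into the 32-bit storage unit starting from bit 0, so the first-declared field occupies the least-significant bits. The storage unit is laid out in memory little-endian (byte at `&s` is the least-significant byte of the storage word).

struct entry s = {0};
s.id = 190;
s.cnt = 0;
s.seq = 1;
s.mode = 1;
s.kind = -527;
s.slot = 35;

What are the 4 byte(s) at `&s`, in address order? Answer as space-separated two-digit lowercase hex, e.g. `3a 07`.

be 26 be 23

id:8 = 190 → 0xbe << 0 → word 0x000000be
cnt:1 = 0 → 0x0 << 8 → word 0x000000be
seq:1 = 1 → 0x1 << 9 → word 0x000002be
mode:3 = 1 → 0x1 << 10 → word 0x000006be
kind:11 = -527 → 0x5f1 << 13 → word 0x00be26be
slot:8 = 35 → 0x23 << 24 → word 0x23be26be
word = 0x23be26be → little-endian bytes:
  [0]=0xbe  [1]=0x26  [2]=0xbe  [3]=0x23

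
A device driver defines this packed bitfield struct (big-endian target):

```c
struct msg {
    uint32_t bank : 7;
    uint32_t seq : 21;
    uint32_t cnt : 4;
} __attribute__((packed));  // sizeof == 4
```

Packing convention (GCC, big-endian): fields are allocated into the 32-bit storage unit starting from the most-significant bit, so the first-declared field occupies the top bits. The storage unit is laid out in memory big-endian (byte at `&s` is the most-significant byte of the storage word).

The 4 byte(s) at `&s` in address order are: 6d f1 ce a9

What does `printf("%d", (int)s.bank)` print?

54

[0]=0x6d [1]=0xf1 [2]=0xce [3]=0xa9 (big-endian) → word 0x6df1cea9
bank:7 @ bit 25 → (0x6df1cea9>>25)&0x7f = 0x36  ←
seq:21 @ bit 4 → (0x6df1cea9>>4)&0x1fffff = 0x1f1cea
cnt:4 @ bit 0 → (0x6df1cea9>>0)&0xf = 0x9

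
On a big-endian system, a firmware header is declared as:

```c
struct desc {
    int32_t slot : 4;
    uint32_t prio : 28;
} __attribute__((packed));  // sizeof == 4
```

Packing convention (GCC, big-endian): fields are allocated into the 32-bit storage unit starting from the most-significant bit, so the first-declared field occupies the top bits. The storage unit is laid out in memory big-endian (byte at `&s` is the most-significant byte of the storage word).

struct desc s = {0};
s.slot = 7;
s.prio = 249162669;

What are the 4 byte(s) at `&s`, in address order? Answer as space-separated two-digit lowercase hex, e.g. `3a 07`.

slot:4 = 7 → 0x7 << 28 → word 0x70000000
prio:28 = 249162669 → 0xed9ebad << 0 → word 0x7ed9ebad
word = 0x7ed9ebad → big-endian bytes:
  [0]=0x7e  [1]=0xd9  [2]=0xeb  [3]=0xad

7e d9 eb ad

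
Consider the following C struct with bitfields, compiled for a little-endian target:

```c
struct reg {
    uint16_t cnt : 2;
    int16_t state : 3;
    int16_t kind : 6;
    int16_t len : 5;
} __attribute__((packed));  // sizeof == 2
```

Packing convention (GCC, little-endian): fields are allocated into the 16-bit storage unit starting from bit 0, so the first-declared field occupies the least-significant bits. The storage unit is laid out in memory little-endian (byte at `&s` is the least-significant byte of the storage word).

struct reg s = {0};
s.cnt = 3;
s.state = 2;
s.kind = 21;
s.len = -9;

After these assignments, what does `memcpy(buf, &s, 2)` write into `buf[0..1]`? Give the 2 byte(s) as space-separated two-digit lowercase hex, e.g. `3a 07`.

[0+:2] cnt=3 & 0x3 = 0x3; word=0x0003
[2+:3] state=2 & 0x7 = 0x2; word=0x000b
[5+:6] kind=21 & 0x3f = 0x15; word=0x02ab
[11+:5] len=-9 & 0x1f = 0x17; word=0xbaab
word = 0xbaab → little-endian bytes:
  [0]=0xab  [1]=0xba

ab ba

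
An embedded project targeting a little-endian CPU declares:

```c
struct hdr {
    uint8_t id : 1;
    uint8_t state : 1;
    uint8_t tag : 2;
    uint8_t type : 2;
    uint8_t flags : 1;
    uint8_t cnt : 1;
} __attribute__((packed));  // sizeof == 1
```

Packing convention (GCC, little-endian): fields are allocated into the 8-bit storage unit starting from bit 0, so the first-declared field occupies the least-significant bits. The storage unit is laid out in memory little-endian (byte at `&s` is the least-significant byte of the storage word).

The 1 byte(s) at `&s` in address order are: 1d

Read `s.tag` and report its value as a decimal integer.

3

[0]=0x1d (little-endian) → word 0x1d
id:1 @ bit 0 → (0x1d>>0)&0x1 = 0x1
state:1 @ bit 1 → (0x1d>>1)&0x1 = 0x0
tag:2 @ bit 2 → (0x1d>>2)&0x3 = 0x3  ←
type:2 @ bit 4 → (0x1d>>4)&0x3 = 0x1
flags:1 @ bit 6 → (0x1d>>6)&0x1 = 0x0
cnt:1 @ bit 7 → (0x1d>>7)&0x1 = 0x0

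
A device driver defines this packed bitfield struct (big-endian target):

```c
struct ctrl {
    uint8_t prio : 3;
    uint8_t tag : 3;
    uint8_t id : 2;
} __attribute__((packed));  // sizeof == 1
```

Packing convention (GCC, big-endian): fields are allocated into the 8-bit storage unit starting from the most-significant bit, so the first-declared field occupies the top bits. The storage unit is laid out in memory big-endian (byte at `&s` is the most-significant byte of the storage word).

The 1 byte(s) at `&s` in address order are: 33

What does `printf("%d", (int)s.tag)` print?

4

[0]=0x33 (big-endian) → word 0x33
prio [5+:3] = (word>>5) & 0x7 = 1
tag [2+:3] = (word>>2) & 0x7 = 4  ←
id [0+:2] = (word>>0) & 0x3 = 3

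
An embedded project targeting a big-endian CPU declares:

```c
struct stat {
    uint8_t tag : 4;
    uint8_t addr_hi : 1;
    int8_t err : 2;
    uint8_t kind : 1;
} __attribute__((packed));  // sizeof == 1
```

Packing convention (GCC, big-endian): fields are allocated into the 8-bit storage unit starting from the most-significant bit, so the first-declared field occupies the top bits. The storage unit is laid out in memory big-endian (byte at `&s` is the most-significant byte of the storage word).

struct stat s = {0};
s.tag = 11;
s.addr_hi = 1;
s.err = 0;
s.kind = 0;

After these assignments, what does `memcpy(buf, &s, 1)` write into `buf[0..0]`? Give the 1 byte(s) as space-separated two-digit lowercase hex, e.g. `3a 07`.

tag:4 = 11 → 0xb << 4 → word 0xb0
addr_hi:1 = 1 → 0x1 << 3 → word 0xb8
err:2 = 0 → 0x0 << 1 → word 0xb8
kind:1 = 0 → 0x0 << 0 → word 0xb8
word = 0xb8 → big-endian bytes:
  [0]=0xb8

b8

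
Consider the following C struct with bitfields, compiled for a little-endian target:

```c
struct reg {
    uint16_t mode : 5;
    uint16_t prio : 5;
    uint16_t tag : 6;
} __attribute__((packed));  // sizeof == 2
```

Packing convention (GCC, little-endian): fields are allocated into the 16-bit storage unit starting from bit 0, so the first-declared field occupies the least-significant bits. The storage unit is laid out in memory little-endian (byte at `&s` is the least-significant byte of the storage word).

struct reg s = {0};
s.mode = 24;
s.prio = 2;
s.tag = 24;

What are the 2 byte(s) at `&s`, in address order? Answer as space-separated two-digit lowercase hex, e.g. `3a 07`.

58 60

mode (5b) val=24 bits=0x18 at bit 0: 0x0018
prio (5b) val=2 bits=0x2 at bit 5: 0x0058
tag (6b) val=24 bits=0x18 at bit 10: 0x6058
word = 0x6058 → little-endian bytes:
  [0]=0x58  [1]=0x60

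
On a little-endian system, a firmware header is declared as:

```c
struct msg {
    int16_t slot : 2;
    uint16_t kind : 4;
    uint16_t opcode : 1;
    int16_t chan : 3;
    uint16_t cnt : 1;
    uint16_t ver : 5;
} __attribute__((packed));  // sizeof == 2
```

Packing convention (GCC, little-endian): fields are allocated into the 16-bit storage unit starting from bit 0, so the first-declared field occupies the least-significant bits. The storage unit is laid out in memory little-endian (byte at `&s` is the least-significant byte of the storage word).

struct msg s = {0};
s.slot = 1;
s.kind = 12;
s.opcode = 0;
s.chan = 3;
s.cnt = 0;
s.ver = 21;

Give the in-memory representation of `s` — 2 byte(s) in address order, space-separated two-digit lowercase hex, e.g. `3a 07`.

[0+:2] slot=1 & 0x3 = 0x1; word=0x0001
[2+:4] kind=12 & 0xf = 0xc; word=0x0031
[6+:1] opcode=0 & 0x1 = 0x0; word=0x0031
[7+:3] chan=3 & 0x7 = 0x3; word=0x01b1
[10+:1] cnt=0 & 0x1 = 0x0; word=0x01b1
[11+:5] ver=21 & 0x1f = 0x15; word=0xa9b1
word = 0xa9b1 → little-endian bytes:
  [0]=0xb1  [1]=0xa9

b1 a9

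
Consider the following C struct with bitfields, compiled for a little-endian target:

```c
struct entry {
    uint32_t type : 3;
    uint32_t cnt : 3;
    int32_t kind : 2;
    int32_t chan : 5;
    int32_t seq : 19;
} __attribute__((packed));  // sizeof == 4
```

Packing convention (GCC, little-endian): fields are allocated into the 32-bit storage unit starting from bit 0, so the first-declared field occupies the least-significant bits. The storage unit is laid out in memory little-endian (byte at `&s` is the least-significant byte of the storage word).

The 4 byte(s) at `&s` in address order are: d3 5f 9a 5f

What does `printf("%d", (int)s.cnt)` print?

2

[0]=0xd3 [1]=0x5f [2]=0x9a [3]=0x5f (little-endian) → word 0x5f9a5fd3
type [0+:3] = (word>>0) & 0x7 = 3
cnt [3+:3] = (word>>3) & 0x7 = 2  ←
kind [6+:2] = (word>>6) & 0x3 = 3
chan [8+:5] = (word>>8) & 0x1f = 31
seq [13+:19] = (word>>13) & 0x7ffff = 195794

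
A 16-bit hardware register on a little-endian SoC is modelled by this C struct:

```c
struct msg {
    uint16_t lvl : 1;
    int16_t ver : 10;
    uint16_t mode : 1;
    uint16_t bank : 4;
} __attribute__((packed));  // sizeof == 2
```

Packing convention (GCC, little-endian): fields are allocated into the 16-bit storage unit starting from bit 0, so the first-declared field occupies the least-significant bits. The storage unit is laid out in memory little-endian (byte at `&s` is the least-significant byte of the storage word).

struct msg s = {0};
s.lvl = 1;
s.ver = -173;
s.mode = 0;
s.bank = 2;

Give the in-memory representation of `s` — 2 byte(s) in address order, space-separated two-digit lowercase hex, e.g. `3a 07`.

a7 26

[0+:1] lvl=1 & 0x1 = 0x1; word=0x0001
[1+:10] ver=-173 & 0x3ff = 0x353; word=0x06a7
[11+:1] mode=0 & 0x1 = 0x0; word=0x06a7
[12+:4] bank=2 & 0xf = 0x2; word=0x26a7
word = 0x26a7 → little-endian bytes:
  [0]=0xa7  [1]=0x26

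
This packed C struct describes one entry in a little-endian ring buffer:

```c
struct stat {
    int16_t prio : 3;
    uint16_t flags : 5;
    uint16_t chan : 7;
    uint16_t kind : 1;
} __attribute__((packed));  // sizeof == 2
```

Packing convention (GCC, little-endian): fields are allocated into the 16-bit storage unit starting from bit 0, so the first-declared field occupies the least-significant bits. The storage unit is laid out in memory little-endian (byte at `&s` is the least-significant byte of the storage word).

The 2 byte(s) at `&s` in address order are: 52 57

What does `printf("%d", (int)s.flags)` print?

[0]=0x52 [1]=0x57 (little-endian) → word 0x5752
prio:3 @ bit 0 → (0x5752>>0)&0x7 = 0x2
flags:5 @ bit 3 → (0x5752>>3)&0x1f = 0xa  ←
chan:7 @ bit 8 → (0x5752>>8)&0x7f = 0x57
kind:1 @ bit 15 → (0x5752>>15)&0x1 = 0x0

10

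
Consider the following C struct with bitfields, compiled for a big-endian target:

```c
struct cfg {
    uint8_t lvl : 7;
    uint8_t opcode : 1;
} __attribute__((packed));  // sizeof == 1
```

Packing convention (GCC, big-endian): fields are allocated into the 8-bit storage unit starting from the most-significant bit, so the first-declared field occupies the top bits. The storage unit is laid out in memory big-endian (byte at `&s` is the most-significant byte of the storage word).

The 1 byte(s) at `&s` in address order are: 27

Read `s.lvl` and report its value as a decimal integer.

19

[0]=0x27 (big-endian) → word 0x27
lvl [1+:7] = (word>>1) & 0x7f = 19  ←
opcode [0+:1] = (word>>0) & 0x1 = 1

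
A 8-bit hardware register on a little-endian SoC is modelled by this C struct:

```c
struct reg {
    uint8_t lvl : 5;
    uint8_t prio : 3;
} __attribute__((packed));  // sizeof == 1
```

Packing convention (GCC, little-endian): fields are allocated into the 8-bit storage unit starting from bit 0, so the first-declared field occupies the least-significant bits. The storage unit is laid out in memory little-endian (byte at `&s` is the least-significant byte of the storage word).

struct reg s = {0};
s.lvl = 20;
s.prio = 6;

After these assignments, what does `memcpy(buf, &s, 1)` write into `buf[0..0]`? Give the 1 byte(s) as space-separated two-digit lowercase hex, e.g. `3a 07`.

d4

[0+:5] lvl=20 & 0x1f = 0x14; word=0x14
[5+:3] prio=6 & 0x7 = 0x6; word=0xd4
word = 0xd4 → little-endian bytes:
  [0]=0xd4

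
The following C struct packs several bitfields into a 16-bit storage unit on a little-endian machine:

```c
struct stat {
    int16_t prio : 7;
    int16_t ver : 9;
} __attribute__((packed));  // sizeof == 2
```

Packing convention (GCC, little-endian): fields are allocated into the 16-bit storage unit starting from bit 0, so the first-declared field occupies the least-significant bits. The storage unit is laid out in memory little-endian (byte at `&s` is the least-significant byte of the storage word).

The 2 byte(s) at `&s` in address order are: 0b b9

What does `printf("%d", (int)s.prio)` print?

11

[0]=0x0b [1]=0xb9 (little-endian) → word 0xb90b
prio [0+:7] = (word>>0) & 0x7f = 11  ←
ver [7+:9] = (word>>7) & 0x1ff = 370
prio signed 7b, MSB=0: value = 11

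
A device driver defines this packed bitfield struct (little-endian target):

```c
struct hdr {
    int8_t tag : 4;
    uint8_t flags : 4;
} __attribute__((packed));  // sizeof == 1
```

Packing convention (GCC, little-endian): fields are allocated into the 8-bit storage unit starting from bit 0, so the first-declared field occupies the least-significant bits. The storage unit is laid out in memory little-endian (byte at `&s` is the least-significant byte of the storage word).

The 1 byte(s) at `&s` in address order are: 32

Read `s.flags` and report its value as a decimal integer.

3

[0]=0x32 (little-endian) → word 0x32
tag:4 @ bit 0 → (0x32>>0)&0xf = 0x2
flags:4 @ bit 4 → (0x32>>4)&0xf = 0x3  ←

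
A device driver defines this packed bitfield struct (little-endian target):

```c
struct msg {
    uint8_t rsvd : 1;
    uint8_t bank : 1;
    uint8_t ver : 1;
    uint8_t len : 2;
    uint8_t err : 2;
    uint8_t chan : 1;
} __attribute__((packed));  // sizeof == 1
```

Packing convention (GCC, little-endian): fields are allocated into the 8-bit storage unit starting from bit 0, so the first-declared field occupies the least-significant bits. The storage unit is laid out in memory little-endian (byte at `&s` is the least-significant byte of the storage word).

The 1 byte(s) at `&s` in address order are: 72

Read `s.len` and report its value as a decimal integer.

2

[0]=0x72 (little-endian) → word 0x72
rsvd [0+:1] = (word>>0) & 0x1 = 0
bank [1+:1] = (word>>1) & 0x1 = 1
ver [2+:1] = (word>>2) & 0x1 = 0
len [3+:2] = (word>>3) & 0x3 = 2  ←
err [5+:2] = (word>>5) & 0x3 = 3
chan [7+:1] = (word>>7) & 0x1 = 0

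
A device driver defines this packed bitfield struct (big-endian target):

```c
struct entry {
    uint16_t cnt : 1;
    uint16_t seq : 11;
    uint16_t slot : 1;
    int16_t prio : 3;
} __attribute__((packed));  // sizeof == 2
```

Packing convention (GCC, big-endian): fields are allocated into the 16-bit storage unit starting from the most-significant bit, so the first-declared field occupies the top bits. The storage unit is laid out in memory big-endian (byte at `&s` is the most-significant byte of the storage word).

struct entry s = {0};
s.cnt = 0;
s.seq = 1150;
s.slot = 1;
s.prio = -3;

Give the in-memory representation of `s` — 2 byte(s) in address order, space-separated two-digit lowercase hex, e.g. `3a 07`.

47 ed

cnt (1b) val=0 bits=0x0 at bit 15: 0x0000
seq (11b) val=1150 bits=0x47e at bit 4: 0x47e0
slot (1b) val=1 bits=0x1 at bit 3: 0x47e8
prio (3b) val=-3 bits=0x5 at bit 0: 0x47ed
word = 0x47ed → big-endian bytes:
  [0]=0x47  [1]=0xed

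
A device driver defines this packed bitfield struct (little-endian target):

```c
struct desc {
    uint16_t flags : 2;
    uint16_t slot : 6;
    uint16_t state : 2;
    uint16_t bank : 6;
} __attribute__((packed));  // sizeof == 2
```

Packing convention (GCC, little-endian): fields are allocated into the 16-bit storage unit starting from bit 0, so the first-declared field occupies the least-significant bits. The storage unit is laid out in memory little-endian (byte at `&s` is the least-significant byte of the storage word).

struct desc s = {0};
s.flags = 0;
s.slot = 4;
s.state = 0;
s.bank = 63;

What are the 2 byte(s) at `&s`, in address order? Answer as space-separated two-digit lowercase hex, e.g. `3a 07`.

10 fc

[0+:2] flags=0 & 0x3 = 0x0; word=0x0000
[2+:6] slot=4 & 0x3f = 0x4; word=0x0010
[8+:2] state=0 & 0x3 = 0x0; word=0x0010
[10+:6] bank=63 & 0x3f = 0x3f; word=0xfc10
word = 0xfc10 → little-endian bytes:
  [0]=0x10  [1]=0xfc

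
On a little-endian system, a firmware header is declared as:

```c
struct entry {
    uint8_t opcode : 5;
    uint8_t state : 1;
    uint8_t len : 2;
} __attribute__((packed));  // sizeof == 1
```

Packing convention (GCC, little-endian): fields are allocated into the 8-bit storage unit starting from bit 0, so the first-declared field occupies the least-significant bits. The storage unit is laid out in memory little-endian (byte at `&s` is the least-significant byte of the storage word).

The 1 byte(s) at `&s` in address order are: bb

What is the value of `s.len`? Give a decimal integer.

[0]=0xbb (little-endian) → word 0xbb
opcode [0+:5] = (word>>0) & 0x1f = 27
state [5+:1] = (word>>5) & 0x1 = 1
len [6+:2] = (word>>6) & 0x3 = 2  ←

2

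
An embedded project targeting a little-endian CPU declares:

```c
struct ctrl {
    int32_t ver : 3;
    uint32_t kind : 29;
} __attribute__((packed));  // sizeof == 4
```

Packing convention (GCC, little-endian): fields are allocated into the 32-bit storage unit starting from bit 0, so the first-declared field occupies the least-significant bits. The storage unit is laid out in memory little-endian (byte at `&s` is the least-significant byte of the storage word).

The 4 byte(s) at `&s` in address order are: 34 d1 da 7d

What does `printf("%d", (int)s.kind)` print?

263936550

[0]=0x34 [1]=0xd1 [2]=0xda [3]=0x7d (little-endian) → word 0x7ddad134
ver [0+:3] = (word>>0) & 0x7 = 4
kind [3+:29] = (word>>3) & 0x1fffffff = 263936550  ←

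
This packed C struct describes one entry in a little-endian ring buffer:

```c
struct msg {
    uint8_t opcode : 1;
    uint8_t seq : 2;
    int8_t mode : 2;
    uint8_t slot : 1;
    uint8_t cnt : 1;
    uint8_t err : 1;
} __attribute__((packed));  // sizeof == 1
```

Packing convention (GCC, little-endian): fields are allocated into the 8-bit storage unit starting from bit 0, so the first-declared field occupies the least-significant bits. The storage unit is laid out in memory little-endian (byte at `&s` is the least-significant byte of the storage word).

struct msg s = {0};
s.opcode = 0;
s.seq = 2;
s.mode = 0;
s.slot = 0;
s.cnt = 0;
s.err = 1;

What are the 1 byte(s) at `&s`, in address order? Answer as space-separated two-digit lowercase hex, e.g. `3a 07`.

84

[0+:1] opcode=0 & 0x1 = 0x0; word=0x00
[1+:2] seq=2 & 0x3 = 0x2; word=0x04
[3+:2] mode=0 & 0x3 = 0x0; word=0x04
[5+:1] slot=0 & 0x1 = 0x0; word=0x04
[6+:1] cnt=0 & 0x1 = 0x0; word=0x04
[7+:1] err=1 & 0x1 = 0x1; word=0x84
word = 0x84 → little-endian bytes:
  [0]=0x84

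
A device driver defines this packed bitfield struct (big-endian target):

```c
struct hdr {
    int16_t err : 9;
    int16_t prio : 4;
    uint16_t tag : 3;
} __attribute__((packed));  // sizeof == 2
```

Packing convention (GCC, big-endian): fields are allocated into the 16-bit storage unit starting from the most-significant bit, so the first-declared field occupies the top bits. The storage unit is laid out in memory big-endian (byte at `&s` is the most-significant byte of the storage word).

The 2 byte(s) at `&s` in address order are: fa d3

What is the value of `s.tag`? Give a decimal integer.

3

[0]=0xfa [1]=0xd3 (big-endian) → word 0xfad3
err [7+:9] = (word>>7) & 0x1ff = 501
prio [3+:4] = (word>>3) & 0xf = 10
tag [0+:3] = (word>>0) & 0x7 = 3  ←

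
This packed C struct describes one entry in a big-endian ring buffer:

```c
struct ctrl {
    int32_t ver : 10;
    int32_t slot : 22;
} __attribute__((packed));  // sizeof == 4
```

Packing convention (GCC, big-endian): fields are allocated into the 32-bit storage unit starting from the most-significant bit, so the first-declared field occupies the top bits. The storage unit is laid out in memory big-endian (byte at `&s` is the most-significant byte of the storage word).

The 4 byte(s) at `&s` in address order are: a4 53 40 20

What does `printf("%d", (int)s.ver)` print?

[0]=0xa4 [1]=0x53 [2]=0x40 [3]=0x20 (big-endian) → word 0xa4534020
ver:10 @ bit 22 → (0xa4534020>>22)&0x3ff = 0x291  ←
slot:22 @ bit 0 → (0xa4534020>>0)&0x3fffff = 0x134020
ver signed 10b, MSB=1: 657 - 1024 = -367

-367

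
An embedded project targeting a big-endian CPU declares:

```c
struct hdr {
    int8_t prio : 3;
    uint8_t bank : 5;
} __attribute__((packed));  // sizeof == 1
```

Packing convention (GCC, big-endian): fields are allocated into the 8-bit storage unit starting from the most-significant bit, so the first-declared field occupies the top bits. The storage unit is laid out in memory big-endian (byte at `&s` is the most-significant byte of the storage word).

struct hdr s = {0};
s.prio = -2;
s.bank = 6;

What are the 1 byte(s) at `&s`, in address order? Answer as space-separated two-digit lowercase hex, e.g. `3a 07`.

c6

prio:3 = -2 → 0x6 << 5 → word 0xc0
bank:5 = 6 → 0x6 << 0 → word 0xc6
word = 0xc6 → big-endian bytes:
  [0]=0xc6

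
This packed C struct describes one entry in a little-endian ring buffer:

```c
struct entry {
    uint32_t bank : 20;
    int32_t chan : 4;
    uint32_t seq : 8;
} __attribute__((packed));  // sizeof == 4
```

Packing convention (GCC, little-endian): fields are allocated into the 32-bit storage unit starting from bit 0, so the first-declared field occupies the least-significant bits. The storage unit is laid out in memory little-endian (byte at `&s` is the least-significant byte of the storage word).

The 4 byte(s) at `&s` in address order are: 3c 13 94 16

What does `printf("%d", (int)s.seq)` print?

[0]=0x3c [1]=0x13 [2]=0x94 [3]=0x16 (little-endian) → word 0x1694133c
bank:20 @ bit 0 → (0x1694133c>>0)&0xfffff = 0x4133c
chan:4 @ bit 20 → (0x1694133c>>20)&0xf = 0x9
seq:8 @ bit 24 → (0x1694133c>>24)&0xff = 0x16  ←

22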